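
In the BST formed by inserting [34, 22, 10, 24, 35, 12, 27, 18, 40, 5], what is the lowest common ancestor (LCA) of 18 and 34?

Tree insertion order: [34, 22, 10, 24, 35, 12, 27, 18, 40, 5]
Tree (level-order array): [34, 22, 35, 10, 24, None, 40, 5, 12, None, 27, None, None, None, None, None, 18]
In a BST, the LCA of p=18, q=34 is the first node v on the
root-to-leaf path with p <= v <= q (go left if both < v, right if both > v).
Walk from root:
  at 34: 18 <= 34 <= 34, this is the LCA
LCA = 34


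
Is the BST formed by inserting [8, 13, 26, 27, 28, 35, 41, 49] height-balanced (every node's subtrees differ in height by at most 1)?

Tree (level-order array): [8, None, 13, None, 26, None, 27, None, 28, None, 35, None, 41, None, 49]
Definition: a tree is height-balanced if, at every node, |h(left) - h(right)| <= 1 (empty subtree has height -1).
Bottom-up per-node check:
  node 49: h_left=-1, h_right=-1, diff=0 [OK], height=0
  node 41: h_left=-1, h_right=0, diff=1 [OK], height=1
  node 35: h_left=-1, h_right=1, diff=2 [FAIL (|-1-1|=2 > 1)], height=2
  node 28: h_left=-1, h_right=2, diff=3 [FAIL (|-1-2|=3 > 1)], height=3
  node 27: h_left=-1, h_right=3, diff=4 [FAIL (|-1-3|=4 > 1)], height=4
  node 26: h_left=-1, h_right=4, diff=5 [FAIL (|-1-4|=5 > 1)], height=5
  node 13: h_left=-1, h_right=5, diff=6 [FAIL (|-1-5|=6 > 1)], height=6
  node 8: h_left=-1, h_right=6, diff=7 [FAIL (|-1-6|=7 > 1)], height=7
Node 35 violates the condition: |-1 - 1| = 2 > 1.
Result: Not balanced


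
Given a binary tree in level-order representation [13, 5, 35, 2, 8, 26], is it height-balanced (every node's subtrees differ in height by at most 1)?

Tree (level-order array): [13, 5, 35, 2, 8, 26]
Definition: a tree is height-balanced if, at every node, |h(left) - h(right)| <= 1 (empty subtree has height -1).
Bottom-up per-node check:
  node 2: h_left=-1, h_right=-1, diff=0 [OK], height=0
  node 8: h_left=-1, h_right=-1, diff=0 [OK], height=0
  node 5: h_left=0, h_right=0, diff=0 [OK], height=1
  node 26: h_left=-1, h_right=-1, diff=0 [OK], height=0
  node 35: h_left=0, h_right=-1, diff=1 [OK], height=1
  node 13: h_left=1, h_right=1, diff=0 [OK], height=2
All nodes satisfy the balance condition.
Result: Balanced


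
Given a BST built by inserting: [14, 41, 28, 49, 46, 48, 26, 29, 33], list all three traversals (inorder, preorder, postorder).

Tree insertion order: [14, 41, 28, 49, 46, 48, 26, 29, 33]
Tree (level-order array): [14, None, 41, 28, 49, 26, 29, 46, None, None, None, None, 33, None, 48]
Inorder (L, root, R): [14, 26, 28, 29, 33, 41, 46, 48, 49]
Preorder (root, L, R): [14, 41, 28, 26, 29, 33, 49, 46, 48]
Postorder (L, R, root): [26, 33, 29, 28, 48, 46, 49, 41, 14]


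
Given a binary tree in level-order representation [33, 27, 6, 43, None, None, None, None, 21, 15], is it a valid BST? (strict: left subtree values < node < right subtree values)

Level-order array: [33, 27, 6, 43, None, None, None, None, 21, 15]
Validate using subtree bounds (lo, hi): at each node, require lo < value < hi,
then recurse left with hi=value and right with lo=value.
Preorder trace (stopping at first violation):
  at node 33 with bounds (-inf, +inf): OK
  at node 27 with bounds (-inf, 33): OK
  at node 43 with bounds (-inf, 27): VIOLATION
Node 43 violates its bound: not (-inf < 43 < 27).
Result: Not a valid BST


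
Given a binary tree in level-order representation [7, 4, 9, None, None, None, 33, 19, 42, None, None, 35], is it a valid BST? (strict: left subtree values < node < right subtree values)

Level-order array: [7, 4, 9, None, None, None, 33, 19, 42, None, None, 35]
Validate using subtree bounds (lo, hi): at each node, require lo < value < hi,
then recurse left with hi=value and right with lo=value.
Preorder trace (stopping at first violation):
  at node 7 with bounds (-inf, +inf): OK
  at node 4 with bounds (-inf, 7): OK
  at node 9 with bounds (7, +inf): OK
  at node 33 with bounds (9, +inf): OK
  at node 19 with bounds (9, 33): OK
  at node 42 with bounds (33, +inf): OK
  at node 35 with bounds (33, 42): OK
No violation found at any node.
Result: Valid BST


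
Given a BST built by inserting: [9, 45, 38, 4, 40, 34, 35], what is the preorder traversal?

Tree insertion order: [9, 45, 38, 4, 40, 34, 35]
Tree (level-order array): [9, 4, 45, None, None, 38, None, 34, 40, None, 35]
Preorder traversal: [9, 4, 45, 38, 34, 35, 40]


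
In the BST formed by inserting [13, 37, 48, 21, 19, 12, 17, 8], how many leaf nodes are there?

Tree built from: [13, 37, 48, 21, 19, 12, 17, 8]
Tree (level-order array): [13, 12, 37, 8, None, 21, 48, None, None, 19, None, None, None, 17]
Rule: A leaf has 0 children.
Per-node child counts:
  node 13: 2 child(ren)
  node 12: 1 child(ren)
  node 8: 0 child(ren)
  node 37: 2 child(ren)
  node 21: 1 child(ren)
  node 19: 1 child(ren)
  node 17: 0 child(ren)
  node 48: 0 child(ren)
Matching nodes: [8, 17, 48]
Count of leaf nodes: 3


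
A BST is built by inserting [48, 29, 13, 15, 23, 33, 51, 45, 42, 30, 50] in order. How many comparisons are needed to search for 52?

Search path for 52: 48 -> 51
Found: False
Comparisons: 2


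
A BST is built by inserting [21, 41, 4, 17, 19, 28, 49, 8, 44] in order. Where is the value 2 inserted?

Starting tree (level order): [21, 4, 41, None, 17, 28, 49, 8, 19, None, None, 44]
Insertion path: 21 -> 4
Result: insert 2 as left child of 4
Final tree (level order): [21, 4, 41, 2, 17, 28, 49, None, None, 8, 19, None, None, 44]


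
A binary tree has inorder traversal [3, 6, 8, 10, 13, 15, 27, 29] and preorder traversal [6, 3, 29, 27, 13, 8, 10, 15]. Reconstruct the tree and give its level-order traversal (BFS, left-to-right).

Inorder:  [3, 6, 8, 10, 13, 15, 27, 29]
Preorder: [6, 3, 29, 27, 13, 8, 10, 15]
Algorithm: preorder visits root first, so consume preorder in order;
for each root, split the current inorder slice at that value into
left-subtree inorder and right-subtree inorder, then recurse.
Recursive splits:
  root=6; inorder splits into left=[3], right=[8, 10, 13, 15, 27, 29]
  root=3; inorder splits into left=[], right=[]
  root=29; inorder splits into left=[8, 10, 13, 15, 27], right=[]
  root=27; inorder splits into left=[8, 10, 13, 15], right=[]
  root=13; inorder splits into left=[8, 10], right=[15]
  root=8; inorder splits into left=[], right=[10]
  root=10; inorder splits into left=[], right=[]
  root=15; inorder splits into left=[], right=[]
Reconstructed level-order: [6, 3, 29, 27, 13, 8, 15, 10]


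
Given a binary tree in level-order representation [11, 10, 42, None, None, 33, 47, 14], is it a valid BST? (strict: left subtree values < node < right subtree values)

Level-order array: [11, 10, 42, None, None, 33, 47, 14]
Validate using subtree bounds (lo, hi): at each node, require lo < value < hi,
then recurse left with hi=value and right with lo=value.
Preorder trace (stopping at first violation):
  at node 11 with bounds (-inf, +inf): OK
  at node 10 with bounds (-inf, 11): OK
  at node 42 with bounds (11, +inf): OK
  at node 33 with bounds (11, 42): OK
  at node 14 with bounds (11, 33): OK
  at node 47 with bounds (42, +inf): OK
No violation found at any node.
Result: Valid BST


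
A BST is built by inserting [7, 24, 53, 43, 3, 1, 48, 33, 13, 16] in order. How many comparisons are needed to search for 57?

Search path for 57: 7 -> 24 -> 53
Found: False
Comparisons: 3


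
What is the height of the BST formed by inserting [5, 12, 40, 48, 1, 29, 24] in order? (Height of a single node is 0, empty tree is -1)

Insertion order: [5, 12, 40, 48, 1, 29, 24]
Tree (level-order array): [5, 1, 12, None, None, None, 40, 29, 48, 24]
Compute height bottom-up (empty subtree = -1):
  height(1) = 1 + max(-1, -1) = 0
  height(24) = 1 + max(-1, -1) = 0
  height(29) = 1 + max(0, -1) = 1
  height(48) = 1 + max(-1, -1) = 0
  height(40) = 1 + max(1, 0) = 2
  height(12) = 1 + max(-1, 2) = 3
  height(5) = 1 + max(0, 3) = 4
Height = 4


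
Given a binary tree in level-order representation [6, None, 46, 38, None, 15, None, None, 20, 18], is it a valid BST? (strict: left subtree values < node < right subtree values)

Level-order array: [6, None, 46, 38, None, 15, None, None, 20, 18]
Validate using subtree bounds (lo, hi): at each node, require lo < value < hi,
then recurse left with hi=value and right with lo=value.
Preorder trace (stopping at first violation):
  at node 6 with bounds (-inf, +inf): OK
  at node 46 with bounds (6, +inf): OK
  at node 38 with bounds (6, 46): OK
  at node 15 with bounds (6, 38): OK
  at node 20 with bounds (15, 38): OK
  at node 18 with bounds (15, 20): OK
No violation found at any node.
Result: Valid BST


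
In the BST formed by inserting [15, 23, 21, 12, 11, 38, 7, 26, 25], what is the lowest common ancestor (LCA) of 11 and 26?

Tree insertion order: [15, 23, 21, 12, 11, 38, 7, 26, 25]
Tree (level-order array): [15, 12, 23, 11, None, 21, 38, 7, None, None, None, 26, None, None, None, 25]
In a BST, the LCA of p=11, q=26 is the first node v on the
root-to-leaf path with p <= v <= q (go left if both < v, right if both > v).
Walk from root:
  at 15: 11 <= 15 <= 26, this is the LCA
LCA = 15


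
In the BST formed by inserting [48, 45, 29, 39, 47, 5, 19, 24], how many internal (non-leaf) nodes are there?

Tree built from: [48, 45, 29, 39, 47, 5, 19, 24]
Tree (level-order array): [48, 45, None, 29, 47, 5, 39, None, None, None, 19, None, None, None, 24]
Rule: An internal node has at least one child.
Per-node child counts:
  node 48: 1 child(ren)
  node 45: 2 child(ren)
  node 29: 2 child(ren)
  node 5: 1 child(ren)
  node 19: 1 child(ren)
  node 24: 0 child(ren)
  node 39: 0 child(ren)
  node 47: 0 child(ren)
Matching nodes: [48, 45, 29, 5, 19]
Count of internal (non-leaf) nodes: 5


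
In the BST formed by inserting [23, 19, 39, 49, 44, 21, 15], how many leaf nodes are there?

Tree built from: [23, 19, 39, 49, 44, 21, 15]
Tree (level-order array): [23, 19, 39, 15, 21, None, 49, None, None, None, None, 44]
Rule: A leaf has 0 children.
Per-node child counts:
  node 23: 2 child(ren)
  node 19: 2 child(ren)
  node 15: 0 child(ren)
  node 21: 0 child(ren)
  node 39: 1 child(ren)
  node 49: 1 child(ren)
  node 44: 0 child(ren)
Matching nodes: [15, 21, 44]
Count of leaf nodes: 3


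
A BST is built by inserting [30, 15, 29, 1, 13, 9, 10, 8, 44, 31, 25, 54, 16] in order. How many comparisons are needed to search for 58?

Search path for 58: 30 -> 44 -> 54
Found: False
Comparisons: 3


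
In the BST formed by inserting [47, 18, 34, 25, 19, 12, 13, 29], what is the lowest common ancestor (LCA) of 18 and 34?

Tree insertion order: [47, 18, 34, 25, 19, 12, 13, 29]
Tree (level-order array): [47, 18, None, 12, 34, None, 13, 25, None, None, None, 19, 29]
In a BST, the LCA of p=18, q=34 is the first node v on the
root-to-leaf path with p <= v <= q (go left if both < v, right if both > v).
Walk from root:
  at 47: both 18 and 34 < 47, go left
  at 18: 18 <= 18 <= 34, this is the LCA
LCA = 18


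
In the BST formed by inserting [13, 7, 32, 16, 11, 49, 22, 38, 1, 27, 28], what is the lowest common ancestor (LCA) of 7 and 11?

Tree insertion order: [13, 7, 32, 16, 11, 49, 22, 38, 1, 27, 28]
Tree (level-order array): [13, 7, 32, 1, 11, 16, 49, None, None, None, None, None, 22, 38, None, None, 27, None, None, None, 28]
In a BST, the LCA of p=7, q=11 is the first node v on the
root-to-leaf path with p <= v <= q (go left if both < v, right if both > v).
Walk from root:
  at 13: both 7 and 11 < 13, go left
  at 7: 7 <= 7 <= 11, this is the LCA
LCA = 7


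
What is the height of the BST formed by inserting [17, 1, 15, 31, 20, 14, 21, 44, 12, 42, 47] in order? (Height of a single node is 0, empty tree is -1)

Insertion order: [17, 1, 15, 31, 20, 14, 21, 44, 12, 42, 47]
Tree (level-order array): [17, 1, 31, None, 15, 20, 44, 14, None, None, 21, 42, 47, 12]
Compute height bottom-up (empty subtree = -1):
  height(12) = 1 + max(-1, -1) = 0
  height(14) = 1 + max(0, -1) = 1
  height(15) = 1 + max(1, -1) = 2
  height(1) = 1 + max(-1, 2) = 3
  height(21) = 1 + max(-1, -1) = 0
  height(20) = 1 + max(-1, 0) = 1
  height(42) = 1 + max(-1, -1) = 0
  height(47) = 1 + max(-1, -1) = 0
  height(44) = 1 + max(0, 0) = 1
  height(31) = 1 + max(1, 1) = 2
  height(17) = 1 + max(3, 2) = 4
Height = 4


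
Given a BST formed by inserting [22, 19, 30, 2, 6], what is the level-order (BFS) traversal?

Tree insertion order: [22, 19, 30, 2, 6]
Tree (level-order array): [22, 19, 30, 2, None, None, None, None, 6]
BFS from the root, enqueuing left then right child of each popped node:
  queue [22] -> pop 22, enqueue [19, 30], visited so far: [22]
  queue [19, 30] -> pop 19, enqueue [2], visited so far: [22, 19]
  queue [30, 2] -> pop 30, enqueue [none], visited so far: [22, 19, 30]
  queue [2] -> pop 2, enqueue [6], visited so far: [22, 19, 30, 2]
  queue [6] -> pop 6, enqueue [none], visited so far: [22, 19, 30, 2, 6]
Result: [22, 19, 30, 2, 6]


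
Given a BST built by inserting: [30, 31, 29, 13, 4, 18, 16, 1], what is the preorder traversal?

Tree insertion order: [30, 31, 29, 13, 4, 18, 16, 1]
Tree (level-order array): [30, 29, 31, 13, None, None, None, 4, 18, 1, None, 16]
Preorder traversal: [30, 29, 13, 4, 1, 18, 16, 31]


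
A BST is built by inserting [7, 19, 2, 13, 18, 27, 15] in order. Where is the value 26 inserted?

Starting tree (level order): [7, 2, 19, None, None, 13, 27, None, 18, None, None, 15]
Insertion path: 7 -> 19 -> 27
Result: insert 26 as left child of 27
Final tree (level order): [7, 2, 19, None, None, 13, 27, None, 18, 26, None, 15]


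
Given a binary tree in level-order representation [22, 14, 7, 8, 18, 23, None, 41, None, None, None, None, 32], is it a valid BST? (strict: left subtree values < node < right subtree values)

Level-order array: [22, 14, 7, 8, 18, 23, None, 41, None, None, None, None, 32]
Validate using subtree bounds (lo, hi): at each node, require lo < value < hi,
then recurse left with hi=value and right with lo=value.
Preorder trace (stopping at first violation):
  at node 22 with bounds (-inf, +inf): OK
  at node 14 with bounds (-inf, 22): OK
  at node 8 with bounds (-inf, 14): OK
  at node 41 with bounds (-inf, 8): VIOLATION
Node 41 violates its bound: not (-inf < 41 < 8).
Result: Not a valid BST


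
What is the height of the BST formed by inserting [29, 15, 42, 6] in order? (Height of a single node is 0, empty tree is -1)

Insertion order: [29, 15, 42, 6]
Tree (level-order array): [29, 15, 42, 6]
Compute height bottom-up (empty subtree = -1):
  height(6) = 1 + max(-1, -1) = 0
  height(15) = 1 + max(0, -1) = 1
  height(42) = 1 + max(-1, -1) = 0
  height(29) = 1 + max(1, 0) = 2
Height = 2


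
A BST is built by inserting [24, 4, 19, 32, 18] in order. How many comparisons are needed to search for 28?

Search path for 28: 24 -> 32
Found: False
Comparisons: 2


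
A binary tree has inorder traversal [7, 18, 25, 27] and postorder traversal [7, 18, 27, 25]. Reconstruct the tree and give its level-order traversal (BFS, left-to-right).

Inorder:   [7, 18, 25, 27]
Postorder: [7, 18, 27, 25]
Algorithm: postorder visits root last, so walk postorder right-to-left;
each value is the root of the current inorder slice — split it at that
value, recurse on the right subtree first, then the left.
Recursive splits:
  root=25; inorder splits into left=[7, 18], right=[27]
  root=27; inorder splits into left=[], right=[]
  root=18; inorder splits into left=[7], right=[]
  root=7; inorder splits into left=[], right=[]
Reconstructed level-order: [25, 18, 27, 7]


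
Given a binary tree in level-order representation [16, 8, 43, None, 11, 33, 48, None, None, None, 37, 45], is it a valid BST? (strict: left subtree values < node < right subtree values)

Level-order array: [16, 8, 43, None, 11, 33, 48, None, None, None, 37, 45]
Validate using subtree bounds (lo, hi): at each node, require lo < value < hi,
then recurse left with hi=value and right with lo=value.
Preorder trace (stopping at first violation):
  at node 16 with bounds (-inf, +inf): OK
  at node 8 with bounds (-inf, 16): OK
  at node 11 with bounds (8, 16): OK
  at node 43 with bounds (16, +inf): OK
  at node 33 with bounds (16, 43): OK
  at node 37 with bounds (33, 43): OK
  at node 48 with bounds (43, +inf): OK
  at node 45 with bounds (43, 48): OK
No violation found at any node.
Result: Valid BST


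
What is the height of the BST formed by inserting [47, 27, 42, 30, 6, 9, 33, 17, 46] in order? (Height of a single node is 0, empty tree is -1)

Insertion order: [47, 27, 42, 30, 6, 9, 33, 17, 46]
Tree (level-order array): [47, 27, None, 6, 42, None, 9, 30, 46, None, 17, None, 33]
Compute height bottom-up (empty subtree = -1):
  height(17) = 1 + max(-1, -1) = 0
  height(9) = 1 + max(-1, 0) = 1
  height(6) = 1 + max(-1, 1) = 2
  height(33) = 1 + max(-1, -1) = 0
  height(30) = 1 + max(-1, 0) = 1
  height(46) = 1 + max(-1, -1) = 0
  height(42) = 1 + max(1, 0) = 2
  height(27) = 1 + max(2, 2) = 3
  height(47) = 1 + max(3, -1) = 4
Height = 4


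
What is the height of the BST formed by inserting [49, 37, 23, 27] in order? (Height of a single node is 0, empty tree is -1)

Insertion order: [49, 37, 23, 27]
Tree (level-order array): [49, 37, None, 23, None, None, 27]
Compute height bottom-up (empty subtree = -1):
  height(27) = 1 + max(-1, -1) = 0
  height(23) = 1 + max(-1, 0) = 1
  height(37) = 1 + max(1, -1) = 2
  height(49) = 1 + max(2, -1) = 3
Height = 3


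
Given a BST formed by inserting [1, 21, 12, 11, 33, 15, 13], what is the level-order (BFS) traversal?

Tree insertion order: [1, 21, 12, 11, 33, 15, 13]
Tree (level-order array): [1, None, 21, 12, 33, 11, 15, None, None, None, None, 13]
BFS from the root, enqueuing left then right child of each popped node:
  queue [1] -> pop 1, enqueue [21], visited so far: [1]
  queue [21] -> pop 21, enqueue [12, 33], visited so far: [1, 21]
  queue [12, 33] -> pop 12, enqueue [11, 15], visited so far: [1, 21, 12]
  queue [33, 11, 15] -> pop 33, enqueue [none], visited so far: [1, 21, 12, 33]
  queue [11, 15] -> pop 11, enqueue [none], visited so far: [1, 21, 12, 33, 11]
  queue [15] -> pop 15, enqueue [13], visited so far: [1, 21, 12, 33, 11, 15]
  queue [13] -> pop 13, enqueue [none], visited so far: [1, 21, 12, 33, 11, 15, 13]
Result: [1, 21, 12, 33, 11, 15, 13]


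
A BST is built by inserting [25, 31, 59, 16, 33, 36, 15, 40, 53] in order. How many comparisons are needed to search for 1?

Search path for 1: 25 -> 16 -> 15
Found: False
Comparisons: 3


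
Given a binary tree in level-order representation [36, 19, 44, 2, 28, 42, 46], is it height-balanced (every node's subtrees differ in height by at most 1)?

Tree (level-order array): [36, 19, 44, 2, 28, 42, 46]
Definition: a tree is height-balanced if, at every node, |h(left) - h(right)| <= 1 (empty subtree has height -1).
Bottom-up per-node check:
  node 2: h_left=-1, h_right=-1, diff=0 [OK], height=0
  node 28: h_left=-1, h_right=-1, diff=0 [OK], height=0
  node 19: h_left=0, h_right=0, diff=0 [OK], height=1
  node 42: h_left=-1, h_right=-1, diff=0 [OK], height=0
  node 46: h_left=-1, h_right=-1, diff=0 [OK], height=0
  node 44: h_left=0, h_right=0, diff=0 [OK], height=1
  node 36: h_left=1, h_right=1, diff=0 [OK], height=2
All nodes satisfy the balance condition.
Result: Balanced


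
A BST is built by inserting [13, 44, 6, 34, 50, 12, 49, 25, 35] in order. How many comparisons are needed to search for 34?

Search path for 34: 13 -> 44 -> 34
Found: True
Comparisons: 3


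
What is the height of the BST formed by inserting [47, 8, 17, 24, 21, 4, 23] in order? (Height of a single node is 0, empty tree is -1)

Insertion order: [47, 8, 17, 24, 21, 4, 23]
Tree (level-order array): [47, 8, None, 4, 17, None, None, None, 24, 21, None, None, 23]
Compute height bottom-up (empty subtree = -1):
  height(4) = 1 + max(-1, -1) = 0
  height(23) = 1 + max(-1, -1) = 0
  height(21) = 1 + max(-1, 0) = 1
  height(24) = 1 + max(1, -1) = 2
  height(17) = 1 + max(-1, 2) = 3
  height(8) = 1 + max(0, 3) = 4
  height(47) = 1 + max(4, -1) = 5
Height = 5


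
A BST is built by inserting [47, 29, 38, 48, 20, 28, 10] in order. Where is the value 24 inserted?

Starting tree (level order): [47, 29, 48, 20, 38, None, None, 10, 28]
Insertion path: 47 -> 29 -> 20 -> 28
Result: insert 24 as left child of 28
Final tree (level order): [47, 29, 48, 20, 38, None, None, 10, 28, None, None, None, None, 24]


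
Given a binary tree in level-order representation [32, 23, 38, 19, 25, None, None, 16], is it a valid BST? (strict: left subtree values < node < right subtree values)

Level-order array: [32, 23, 38, 19, 25, None, None, 16]
Validate using subtree bounds (lo, hi): at each node, require lo < value < hi,
then recurse left with hi=value and right with lo=value.
Preorder trace (stopping at first violation):
  at node 32 with bounds (-inf, +inf): OK
  at node 23 with bounds (-inf, 32): OK
  at node 19 with bounds (-inf, 23): OK
  at node 16 with bounds (-inf, 19): OK
  at node 25 with bounds (23, 32): OK
  at node 38 with bounds (32, +inf): OK
No violation found at any node.
Result: Valid BST


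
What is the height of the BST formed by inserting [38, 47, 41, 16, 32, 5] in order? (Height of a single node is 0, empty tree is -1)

Insertion order: [38, 47, 41, 16, 32, 5]
Tree (level-order array): [38, 16, 47, 5, 32, 41]
Compute height bottom-up (empty subtree = -1):
  height(5) = 1 + max(-1, -1) = 0
  height(32) = 1 + max(-1, -1) = 0
  height(16) = 1 + max(0, 0) = 1
  height(41) = 1 + max(-1, -1) = 0
  height(47) = 1 + max(0, -1) = 1
  height(38) = 1 + max(1, 1) = 2
Height = 2


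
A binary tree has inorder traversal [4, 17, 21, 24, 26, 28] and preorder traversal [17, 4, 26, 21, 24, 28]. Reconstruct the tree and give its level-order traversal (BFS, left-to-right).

Inorder:  [4, 17, 21, 24, 26, 28]
Preorder: [17, 4, 26, 21, 24, 28]
Algorithm: preorder visits root first, so consume preorder in order;
for each root, split the current inorder slice at that value into
left-subtree inorder and right-subtree inorder, then recurse.
Recursive splits:
  root=17; inorder splits into left=[4], right=[21, 24, 26, 28]
  root=4; inorder splits into left=[], right=[]
  root=26; inorder splits into left=[21, 24], right=[28]
  root=21; inorder splits into left=[], right=[24]
  root=24; inorder splits into left=[], right=[]
  root=28; inorder splits into left=[], right=[]
Reconstructed level-order: [17, 4, 26, 21, 28, 24]


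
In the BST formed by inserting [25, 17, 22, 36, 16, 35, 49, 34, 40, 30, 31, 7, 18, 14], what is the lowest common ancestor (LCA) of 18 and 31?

Tree insertion order: [25, 17, 22, 36, 16, 35, 49, 34, 40, 30, 31, 7, 18, 14]
Tree (level-order array): [25, 17, 36, 16, 22, 35, 49, 7, None, 18, None, 34, None, 40, None, None, 14, None, None, 30, None, None, None, None, None, None, 31]
In a BST, the LCA of p=18, q=31 is the first node v on the
root-to-leaf path with p <= v <= q (go left if both < v, right if both > v).
Walk from root:
  at 25: 18 <= 25 <= 31, this is the LCA
LCA = 25


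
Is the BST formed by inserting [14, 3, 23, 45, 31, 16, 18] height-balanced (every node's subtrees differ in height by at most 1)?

Tree (level-order array): [14, 3, 23, None, None, 16, 45, None, 18, 31]
Definition: a tree is height-balanced if, at every node, |h(left) - h(right)| <= 1 (empty subtree has height -1).
Bottom-up per-node check:
  node 3: h_left=-1, h_right=-1, diff=0 [OK], height=0
  node 18: h_left=-1, h_right=-1, diff=0 [OK], height=0
  node 16: h_left=-1, h_right=0, diff=1 [OK], height=1
  node 31: h_left=-1, h_right=-1, diff=0 [OK], height=0
  node 45: h_left=0, h_right=-1, diff=1 [OK], height=1
  node 23: h_left=1, h_right=1, diff=0 [OK], height=2
  node 14: h_left=0, h_right=2, diff=2 [FAIL (|0-2|=2 > 1)], height=3
Node 14 violates the condition: |0 - 2| = 2 > 1.
Result: Not balanced


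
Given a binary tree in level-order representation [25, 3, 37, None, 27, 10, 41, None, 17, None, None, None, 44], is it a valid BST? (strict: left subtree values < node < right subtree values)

Level-order array: [25, 3, 37, None, 27, 10, 41, None, 17, None, None, None, 44]
Validate using subtree bounds (lo, hi): at each node, require lo < value < hi,
then recurse left with hi=value and right with lo=value.
Preorder trace (stopping at first violation):
  at node 25 with bounds (-inf, +inf): OK
  at node 3 with bounds (-inf, 25): OK
  at node 27 with bounds (3, 25): VIOLATION
Node 27 violates its bound: not (3 < 27 < 25).
Result: Not a valid BST


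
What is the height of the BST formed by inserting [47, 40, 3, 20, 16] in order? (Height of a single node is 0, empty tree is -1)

Insertion order: [47, 40, 3, 20, 16]
Tree (level-order array): [47, 40, None, 3, None, None, 20, 16]
Compute height bottom-up (empty subtree = -1):
  height(16) = 1 + max(-1, -1) = 0
  height(20) = 1 + max(0, -1) = 1
  height(3) = 1 + max(-1, 1) = 2
  height(40) = 1 + max(2, -1) = 3
  height(47) = 1 + max(3, -1) = 4
Height = 4


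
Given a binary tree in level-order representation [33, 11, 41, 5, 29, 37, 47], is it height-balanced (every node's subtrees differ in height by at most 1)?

Tree (level-order array): [33, 11, 41, 5, 29, 37, 47]
Definition: a tree is height-balanced if, at every node, |h(left) - h(right)| <= 1 (empty subtree has height -1).
Bottom-up per-node check:
  node 5: h_left=-1, h_right=-1, diff=0 [OK], height=0
  node 29: h_left=-1, h_right=-1, diff=0 [OK], height=0
  node 11: h_left=0, h_right=0, diff=0 [OK], height=1
  node 37: h_left=-1, h_right=-1, diff=0 [OK], height=0
  node 47: h_left=-1, h_right=-1, diff=0 [OK], height=0
  node 41: h_left=0, h_right=0, diff=0 [OK], height=1
  node 33: h_left=1, h_right=1, diff=0 [OK], height=2
All nodes satisfy the balance condition.
Result: Balanced


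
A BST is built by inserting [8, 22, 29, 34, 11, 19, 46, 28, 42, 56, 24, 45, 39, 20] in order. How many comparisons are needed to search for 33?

Search path for 33: 8 -> 22 -> 29 -> 34
Found: False
Comparisons: 4


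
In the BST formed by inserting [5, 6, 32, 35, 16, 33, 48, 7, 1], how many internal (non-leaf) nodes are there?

Tree built from: [5, 6, 32, 35, 16, 33, 48, 7, 1]
Tree (level-order array): [5, 1, 6, None, None, None, 32, 16, 35, 7, None, 33, 48]
Rule: An internal node has at least one child.
Per-node child counts:
  node 5: 2 child(ren)
  node 1: 0 child(ren)
  node 6: 1 child(ren)
  node 32: 2 child(ren)
  node 16: 1 child(ren)
  node 7: 0 child(ren)
  node 35: 2 child(ren)
  node 33: 0 child(ren)
  node 48: 0 child(ren)
Matching nodes: [5, 6, 32, 16, 35]
Count of internal (non-leaf) nodes: 5


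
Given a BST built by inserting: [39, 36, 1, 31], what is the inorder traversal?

Tree insertion order: [39, 36, 1, 31]
Tree (level-order array): [39, 36, None, 1, None, None, 31]
Inorder traversal: [1, 31, 36, 39]


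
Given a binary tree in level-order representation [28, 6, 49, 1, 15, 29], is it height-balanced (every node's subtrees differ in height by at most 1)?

Tree (level-order array): [28, 6, 49, 1, 15, 29]
Definition: a tree is height-balanced if, at every node, |h(left) - h(right)| <= 1 (empty subtree has height -1).
Bottom-up per-node check:
  node 1: h_left=-1, h_right=-1, diff=0 [OK], height=0
  node 15: h_left=-1, h_right=-1, diff=0 [OK], height=0
  node 6: h_left=0, h_right=0, diff=0 [OK], height=1
  node 29: h_left=-1, h_right=-1, diff=0 [OK], height=0
  node 49: h_left=0, h_right=-1, diff=1 [OK], height=1
  node 28: h_left=1, h_right=1, diff=0 [OK], height=2
All nodes satisfy the balance condition.
Result: Balanced


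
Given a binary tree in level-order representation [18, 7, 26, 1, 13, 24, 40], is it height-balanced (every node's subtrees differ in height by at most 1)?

Tree (level-order array): [18, 7, 26, 1, 13, 24, 40]
Definition: a tree is height-balanced if, at every node, |h(left) - h(right)| <= 1 (empty subtree has height -1).
Bottom-up per-node check:
  node 1: h_left=-1, h_right=-1, diff=0 [OK], height=0
  node 13: h_left=-1, h_right=-1, diff=0 [OK], height=0
  node 7: h_left=0, h_right=0, diff=0 [OK], height=1
  node 24: h_left=-1, h_right=-1, diff=0 [OK], height=0
  node 40: h_left=-1, h_right=-1, diff=0 [OK], height=0
  node 26: h_left=0, h_right=0, diff=0 [OK], height=1
  node 18: h_left=1, h_right=1, diff=0 [OK], height=2
All nodes satisfy the balance condition.
Result: Balanced


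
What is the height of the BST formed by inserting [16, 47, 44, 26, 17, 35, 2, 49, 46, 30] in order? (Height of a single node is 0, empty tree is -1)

Insertion order: [16, 47, 44, 26, 17, 35, 2, 49, 46, 30]
Tree (level-order array): [16, 2, 47, None, None, 44, 49, 26, 46, None, None, 17, 35, None, None, None, None, 30]
Compute height bottom-up (empty subtree = -1):
  height(2) = 1 + max(-1, -1) = 0
  height(17) = 1 + max(-1, -1) = 0
  height(30) = 1 + max(-1, -1) = 0
  height(35) = 1 + max(0, -1) = 1
  height(26) = 1 + max(0, 1) = 2
  height(46) = 1 + max(-1, -1) = 0
  height(44) = 1 + max(2, 0) = 3
  height(49) = 1 + max(-1, -1) = 0
  height(47) = 1 + max(3, 0) = 4
  height(16) = 1 + max(0, 4) = 5
Height = 5


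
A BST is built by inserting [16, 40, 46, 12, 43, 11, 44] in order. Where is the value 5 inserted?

Starting tree (level order): [16, 12, 40, 11, None, None, 46, None, None, 43, None, None, 44]
Insertion path: 16 -> 12 -> 11
Result: insert 5 as left child of 11
Final tree (level order): [16, 12, 40, 11, None, None, 46, 5, None, 43, None, None, None, None, 44]


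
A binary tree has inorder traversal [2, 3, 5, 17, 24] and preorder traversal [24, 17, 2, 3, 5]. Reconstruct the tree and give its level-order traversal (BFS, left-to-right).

Inorder:  [2, 3, 5, 17, 24]
Preorder: [24, 17, 2, 3, 5]
Algorithm: preorder visits root first, so consume preorder in order;
for each root, split the current inorder slice at that value into
left-subtree inorder and right-subtree inorder, then recurse.
Recursive splits:
  root=24; inorder splits into left=[2, 3, 5, 17], right=[]
  root=17; inorder splits into left=[2, 3, 5], right=[]
  root=2; inorder splits into left=[], right=[3, 5]
  root=3; inorder splits into left=[], right=[5]
  root=5; inorder splits into left=[], right=[]
Reconstructed level-order: [24, 17, 2, 3, 5]


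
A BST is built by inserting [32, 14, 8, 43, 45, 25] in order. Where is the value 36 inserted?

Starting tree (level order): [32, 14, 43, 8, 25, None, 45]
Insertion path: 32 -> 43
Result: insert 36 as left child of 43
Final tree (level order): [32, 14, 43, 8, 25, 36, 45]


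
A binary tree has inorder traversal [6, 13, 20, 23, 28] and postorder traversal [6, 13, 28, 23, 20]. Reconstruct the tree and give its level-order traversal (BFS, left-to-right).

Inorder:   [6, 13, 20, 23, 28]
Postorder: [6, 13, 28, 23, 20]
Algorithm: postorder visits root last, so walk postorder right-to-left;
each value is the root of the current inorder slice — split it at that
value, recurse on the right subtree first, then the left.
Recursive splits:
  root=20; inorder splits into left=[6, 13], right=[23, 28]
  root=23; inorder splits into left=[], right=[28]
  root=28; inorder splits into left=[], right=[]
  root=13; inorder splits into left=[6], right=[]
  root=6; inorder splits into left=[], right=[]
Reconstructed level-order: [20, 13, 23, 6, 28]


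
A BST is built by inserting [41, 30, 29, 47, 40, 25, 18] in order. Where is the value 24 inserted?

Starting tree (level order): [41, 30, 47, 29, 40, None, None, 25, None, None, None, 18]
Insertion path: 41 -> 30 -> 29 -> 25 -> 18
Result: insert 24 as right child of 18
Final tree (level order): [41, 30, 47, 29, 40, None, None, 25, None, None, None, 18, None, None, 24]


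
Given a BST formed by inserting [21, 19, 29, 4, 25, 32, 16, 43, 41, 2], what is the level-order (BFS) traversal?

Tree insertion order: [21, 19, 29, 4, 25, 32, 16, 43, 41, 2]
Tree (level-order array): [21, 19, 29, 4, None, 25, 32, 2, 16, None, None, None, 43, None, None, None, None, 41]
BFS from the root, enqueuing left then right child of each popped node:
  queue [21] -> pop 21, enqueue [19, 29], visited so far: [21]
  queue [19, 29] -> pop 19, enqueue [4], visited so far: [21, 19]
  queue [29, 4] -> pop 29, enqueue [25, 32], visited so far: [21, 19, 29]
  queue [4, 25, 32] -> pop 4, enqueue [2, 16], visited so far: [21, 19, 29, 4]
  queue [25, 32, 2, 16] -> pop 25, enqueue [none], visited so far: [21, 19, 29, 4, 25]
  queue [32, 2, 16] -> pop 32, enqueue [43], visited so far: [21, 19, 29, 4, 25, 32]
  queue [2, 16, 43] -> pop 2, enqueue [none], visited so far: [21, 19, 29, 4, 25, 32, 2]
  queue [16, 43] -> pop 16, enqueue [none], visited so far: [21, 19, 29, 4, 25, 32, 2, 16]
  queue [43] -> pop 43, enqueue [41], visited so far: [21, 19, 29, 4, 25, 32, 2, 16, 43]
  queue [41] -> pop 41, enqueue [none], visited so far: [21, 19, 29, 4, 25, 32, 2, 16, 43, 41]
Result: [21, 19, 29, 4, 25, 32, 2, 16, 43, 41]


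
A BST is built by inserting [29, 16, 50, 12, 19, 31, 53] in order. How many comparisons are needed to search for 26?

Search path for 26: 29 -> 16 -> 19
Found: False
Comparisons: 3


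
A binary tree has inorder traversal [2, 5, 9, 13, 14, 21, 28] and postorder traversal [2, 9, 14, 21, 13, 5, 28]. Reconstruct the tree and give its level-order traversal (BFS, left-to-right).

Inorder:   [2, 5, 9, 13, 14, 21, 28]
Postorder: [2, 9, 14, 21, 13, 5, 28]
Algorithm: postorder visits root last, so walk postorder right-to-left;
each value is the root of the current inorder slice — split it at that
value, recurse on the right subtree first, then the left.
Recursive splits:
  root=28; inorder splits into left=[2, 5, 9, 13, 14, 21], right=[]
  root=5; inorder splits into left=[2], right=[9, 13, 14, 21]
  root=13; inorder splits into left=[9], right=[14, 21]
  root=21; inorder splits into left=[14], right=[]
  root=14; inorder splits into left=[], right=[]
  root=9; inorder splits into left=[], right=[]
  root=2; inorder splits into left=[], right=[]
Reconstructed level-order: [28, 5, 2, 13, 9, 21, 14]


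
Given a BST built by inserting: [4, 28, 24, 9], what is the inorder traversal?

Tree insertion order: [4, 28, 24, 9]
Tree (level-order array): [4, None, 28, 24, None, 9]
Inorder traversal: [4, 9, 24, 28]


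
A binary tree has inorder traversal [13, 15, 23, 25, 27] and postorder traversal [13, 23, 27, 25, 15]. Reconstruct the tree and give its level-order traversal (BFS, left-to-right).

Inorder:   [13, 15, 23, 25, 27]
Postorder: [13, 23, 27, 25, 15]
Algorithm: postorder visits root last, so walk postorder right-to-left;
each value is the root of the current inorder slice — split it at that
value, recurse on the right subtree first, then the left.
Recursive splits:
  root=15; inorder splits into left=[13], right=[23, 25, 27]
  root=25; inorder splits into left=[23], right=[27]
  root=27; inorder splits into left=[], right=[]
  root=23; inorder splits into left=[], right=[]
  root=13; inorder splits into left=[], right=[]
Reconstructed level-order: [15, 13, 25, 23, 27]


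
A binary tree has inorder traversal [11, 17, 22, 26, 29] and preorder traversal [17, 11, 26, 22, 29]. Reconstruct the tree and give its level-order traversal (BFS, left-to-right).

Inorder:  [11, 17, 22, 26, 29]
Preorder: [17, 11, 26, 22, 29]
Algorithm: preorder visits root first, so consume preorder in order;
for each root, split the current inorder slice at that value into
left-subtree inorder and right-subtree inorder, then recurse.
Recursive splits:
  root=17; inorder splits into left=[11], right=[22, 26, 29]
  root=11; inorder splits into left=[], right=[]
  root=26; inorder splits into left=[22], right=[29]
  root=22; inorder splits into left=[], right=[]
  root=29; inorder splits into left=[], right=[]
Reconstructed level-order: [17, 11, 26, 22, 29]


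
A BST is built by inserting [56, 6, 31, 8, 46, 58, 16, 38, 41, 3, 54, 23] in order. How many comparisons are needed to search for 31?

Search path for 31: 56 -> 6 -> 31
Found: True
Comparisons: 3


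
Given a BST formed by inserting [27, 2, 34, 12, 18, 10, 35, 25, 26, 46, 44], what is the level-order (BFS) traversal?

Tree insertion order: [27, 2, 34, 12, 18, 10, 35, 25, 26, 46, 44]
Tree (level-order array): [27, 2, 34, None, 12, None, 35, 10, 18, None, 46, None, None, None, 25, 44, None, None, 26]
BFS from the root, enqueuing left then right child of each popped node:
  queue [27] -> pop 27, enqueue [2, 34], visited so far: [27]
  queue [2, 34] -> pop 2, enqueue [12], visited so far: [27, 2]
  queue [34, 12] -> pop 34, enqueue [35], visited so far: [27, 2, 34]
  queue [12, 35] -> pop 12, enqueue [10, 18], visited so far: [27, 2, 34, 12]
  queue [35, 10, 18] -> pop 35, enqueue [46], visited so far: [27, 2, 34, 12, 35]
  queue [10, 18, 46] -> pop 10, enqueue [none], visited so far: [27, 2, 34, 12, 35, 10]
  queue [18, 46] -> pop 18, enqueue [25], visited so far: [27, 2, 34, 12, 35, 10, 18]
  queue [46, 25] -> pop 46, enqueue [44], visited so far: [27, 2, 34, 12, 35, 10, 18, 46]
  queue [25, 44] -> pop 25, enqueue [26], visited so far: [27, 2, 34, 12, 35, 10, 18, 46, 25]
  queue [44, 26] -> pop 44, enqueue [none], visited so far: [27, 2, 34, 12, 35, 10, 18, 46, 25, 44]
  queue [26] -> pop 26, enqueue [none], visited so far: [27, 2, 34, 12, 35, 10, 18, 46, 25, 44, 26]
Result: [27, 2, 34, 12, 35, 10, 18, 46, 25, 44, 26]


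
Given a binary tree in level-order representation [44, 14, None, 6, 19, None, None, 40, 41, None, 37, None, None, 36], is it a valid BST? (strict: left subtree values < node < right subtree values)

Level-order array: [44, 14, None, 6, 19, None, None, 40, 41, None, 37, None, None, 36]
Validate using subtree bounds (lo, hi): at each node, require lo < value < hi,
then recurse left with hi=value and right with lo=value.
Preorder trace (stopping at first violation):
  at node 44 with bounds (-inf, +inf): OK
  at node 14 with bounds (-inf, 44): OK
  at node 6 with bounds (-inf, 14): OK
  at node 19 with bounds (14, 44): OK
  at node 40 with bounds (14, 19): VIOLATION
Node 40 violates its bound: not (14 < 40 < 19).
Result: Not a valid BST


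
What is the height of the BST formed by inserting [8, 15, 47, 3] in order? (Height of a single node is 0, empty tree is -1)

Insertion order: [8, 15, 47, 3]
Tree (level-order array): [8, 3, 15, None, None, None, 47]
Compute height bottom-up (empty subtree = -1):
  height(3) = 1 + max(-1, -1) = 0
  height(47) = 1 + max(-1, -1) = 0
  height(15) = 1 + max(-1, 0) = 1
  height(8) = 1 + max(0, 1) = 2
Height = 2


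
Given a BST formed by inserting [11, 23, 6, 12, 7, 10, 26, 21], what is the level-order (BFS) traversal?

Tree insertion order: [11, 23, 6, 12, 7, 10, 26, 21]
Tree (level-order array): [11, 6, 23, None, 7, 12, 26, None, 10, None, 21]
BFS from the root, enqueuing left then right child of each popped node:
  queue [11] -> pop 11, enqueue [6, 23], visited so far: [11]
  queue [6, 23] -> pop 6, enqueue [7], visited so far: [11, 6]
  queue [23, 7] -> pop 23, enqueue [12, 26], visited so far: [11, 6, 23]
  queue [7, 12, 26] -> pop 7, enqueue [10], visited so far: [11, 6, 23, 7]
  queue [12, 26, 10] -> pop 12, enqueue [21], visited so far: [11, 6, 23, 7, 12]
  queue [26, 10, 21] -> pop 26, enqueue [none], visited so far: [11, 6, 23, 7, 12, 26]
  queue [10, 21] -> pop 10, enqueue [none], visited so far: [11, 6, 23, 7, 12, 26, 10]
  queue [21] -> pop 21, enqueue [none], visited so far: [11, 6, 23, 7, 12, 26, 10, 21]
Result: [11, 6, 23, 7, 12, 26, 10, 21]


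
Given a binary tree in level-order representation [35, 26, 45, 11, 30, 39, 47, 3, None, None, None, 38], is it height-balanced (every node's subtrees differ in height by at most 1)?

Tree (level-order array): [35, 26, 45, 11, 30, 39, 47, 3, None, None, None, 38]
Definition: a tree is height-balanced if, at every node, |h(left) - h(right)| <= 1 (empty subtree has height -1).
Bottom-up per-node check:
  node 3: h_left=-1, h_right=-1, diff=0 [OK], height=0
  node 11: h_left=0, h_right=-1, diff=1 [OK], height=1
  node 30: h_left=-1, h_right=-1, diff=0 [OK], height=0
  node 26: h_left=1, h_right=0, diff=1 [OK], height=2
  node 38: h_left=-1, h_right=-1, diff=0 [OK], height=0
  node 39: h_left=0, h_right=-1, diff=1 [OK], height=1
  node 47: h_left=-1, h_right=-1, diff=0 [OK], height=0
  node 45: h_left=1, h_right=0, diff=1 [OK], height=2
  node 35: h_left=2, h_right=2, diff=0 [OK], height=3
All nodes satisfy the balance condition.
Result: Balanced
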